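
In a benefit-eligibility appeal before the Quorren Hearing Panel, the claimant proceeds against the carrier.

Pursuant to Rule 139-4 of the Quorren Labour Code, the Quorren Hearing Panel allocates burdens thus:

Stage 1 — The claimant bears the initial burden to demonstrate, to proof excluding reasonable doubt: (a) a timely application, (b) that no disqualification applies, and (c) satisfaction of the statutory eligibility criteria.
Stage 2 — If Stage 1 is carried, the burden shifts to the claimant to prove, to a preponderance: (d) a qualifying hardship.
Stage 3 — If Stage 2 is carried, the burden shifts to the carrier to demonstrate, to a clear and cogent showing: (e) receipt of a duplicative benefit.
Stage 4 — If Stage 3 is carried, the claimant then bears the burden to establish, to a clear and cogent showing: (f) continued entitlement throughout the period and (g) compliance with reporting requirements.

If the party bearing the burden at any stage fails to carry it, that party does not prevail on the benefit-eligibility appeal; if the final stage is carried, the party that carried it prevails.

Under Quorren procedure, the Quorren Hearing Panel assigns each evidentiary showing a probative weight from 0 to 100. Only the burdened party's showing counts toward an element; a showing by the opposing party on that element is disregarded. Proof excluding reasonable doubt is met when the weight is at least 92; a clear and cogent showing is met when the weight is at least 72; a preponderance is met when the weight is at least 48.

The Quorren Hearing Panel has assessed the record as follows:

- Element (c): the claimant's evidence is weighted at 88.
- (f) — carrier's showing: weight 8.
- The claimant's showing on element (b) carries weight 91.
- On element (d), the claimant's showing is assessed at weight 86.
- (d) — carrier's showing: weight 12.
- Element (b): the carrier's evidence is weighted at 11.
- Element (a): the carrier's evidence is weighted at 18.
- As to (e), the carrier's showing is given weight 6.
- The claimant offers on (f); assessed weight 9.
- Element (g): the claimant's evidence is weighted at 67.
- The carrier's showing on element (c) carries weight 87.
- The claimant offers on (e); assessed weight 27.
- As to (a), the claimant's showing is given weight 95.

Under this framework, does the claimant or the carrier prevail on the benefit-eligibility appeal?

Stage 1 (claimant, proof excluding reasonable doubt, weight is at least 92): (a) 95 (carrier's 18 disregarded) ≥ 92 — meets; (b) 91 (carrier's 11 disregarded) < 92 — fails; (c) 88 (carrier's 87 disregarded) < 92 — fails.
  The claimant does not carry Stage 1.
The carrier prevails.

carrier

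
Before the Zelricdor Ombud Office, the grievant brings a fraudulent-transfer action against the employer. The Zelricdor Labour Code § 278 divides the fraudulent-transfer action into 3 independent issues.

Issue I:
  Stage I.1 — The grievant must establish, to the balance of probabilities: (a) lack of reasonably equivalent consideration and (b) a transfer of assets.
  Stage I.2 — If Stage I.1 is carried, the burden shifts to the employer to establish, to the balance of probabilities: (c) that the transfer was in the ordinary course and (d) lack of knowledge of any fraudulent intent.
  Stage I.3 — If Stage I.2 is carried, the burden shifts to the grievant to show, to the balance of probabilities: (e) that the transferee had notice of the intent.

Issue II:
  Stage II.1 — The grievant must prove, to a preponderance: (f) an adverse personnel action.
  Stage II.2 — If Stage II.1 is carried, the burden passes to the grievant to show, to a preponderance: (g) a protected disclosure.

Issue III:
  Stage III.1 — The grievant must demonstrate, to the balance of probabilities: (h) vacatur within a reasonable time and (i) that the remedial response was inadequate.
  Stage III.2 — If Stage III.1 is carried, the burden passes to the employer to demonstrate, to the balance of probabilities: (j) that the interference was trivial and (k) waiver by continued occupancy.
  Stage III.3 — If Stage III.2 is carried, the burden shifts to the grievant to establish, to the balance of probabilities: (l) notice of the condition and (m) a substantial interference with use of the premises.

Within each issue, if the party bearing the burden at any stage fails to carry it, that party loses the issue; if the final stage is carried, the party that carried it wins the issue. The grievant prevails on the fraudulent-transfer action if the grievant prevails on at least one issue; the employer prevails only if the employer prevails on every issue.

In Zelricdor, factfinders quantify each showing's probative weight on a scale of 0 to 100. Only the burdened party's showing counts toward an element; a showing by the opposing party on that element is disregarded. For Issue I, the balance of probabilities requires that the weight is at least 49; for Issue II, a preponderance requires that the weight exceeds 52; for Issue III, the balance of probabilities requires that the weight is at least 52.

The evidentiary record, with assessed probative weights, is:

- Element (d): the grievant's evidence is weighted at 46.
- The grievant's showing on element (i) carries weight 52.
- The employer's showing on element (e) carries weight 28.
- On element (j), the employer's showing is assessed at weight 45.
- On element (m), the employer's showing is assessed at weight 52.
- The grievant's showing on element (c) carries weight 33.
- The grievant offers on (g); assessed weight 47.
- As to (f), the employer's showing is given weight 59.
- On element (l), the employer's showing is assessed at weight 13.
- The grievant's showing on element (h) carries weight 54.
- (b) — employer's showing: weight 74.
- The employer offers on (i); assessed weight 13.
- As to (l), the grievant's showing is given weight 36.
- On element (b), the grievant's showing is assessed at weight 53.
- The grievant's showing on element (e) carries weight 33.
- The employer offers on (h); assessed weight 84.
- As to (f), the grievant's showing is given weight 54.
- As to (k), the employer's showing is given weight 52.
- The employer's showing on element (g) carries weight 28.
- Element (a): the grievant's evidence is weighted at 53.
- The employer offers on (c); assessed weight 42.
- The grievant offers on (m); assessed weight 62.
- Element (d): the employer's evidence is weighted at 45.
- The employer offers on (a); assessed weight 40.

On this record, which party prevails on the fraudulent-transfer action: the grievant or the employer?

grievant

— Issue I —
Stage I.1 (grievant, the balance of probabilities, weight is at least 49): (a) 53 (employer's 40 disregarded) ≥ 49 — meets; (b) 53 (employer's 74 disregarded) ≥ 49 — meets.
  The grievant carries Stage I.1; the employer now bears the burden.
Stage I.2 (employer, the balance of probabilities, weight is at least 49): (c) 42 (grievant's 33 disregarded) < 49 — fails; (d) 45 (grievant's 46 disregarded) < 49 — fails.
  The employer does not carry Stage I.2.
The grievant prevails on this issue.
— Issue II —
Stage II.1 — burden on grievant; standard: a preponderance (weight exceeds 52).
    (f): 54 (employer's 59 disregarded) > 52 [met]
  Stage II.1 is satisfied; the grievant continues to bear the burden.
Stage II.2 — burden on grievant; standard: a preponderance (weight exceeds 52).
    (g): 47 (employer's 28 disregarded) ≤ 52 [not met]
  The grievant does not carry Stage II.2.
The employer prevails on this issue.
— Issue III —
Stage III.1 (grievant, the balance of probabilities, weight is at least 52): (h) 54 (employer's 84 disregarded) ≥ 52 — meets; (i) 52 (employer's 13 disregarded) ≥ 52 — meets.
  Stage III.1 carried; the burden shifts to the employer.
Stage III.2 (employer, the balance of probabilities, weight is at least 52): (j) 45 < 52 — fails; (k) 52 ≥ 52 — meets.
  Stage III.2 not carried; the employer fails its burden.
The grievant prevails on this issue.
Per-issue: Issue I → grievant; Issue II → employer; Issue III → grievant. The grievant must prevail on at least one issue; overall, the grievant prevails.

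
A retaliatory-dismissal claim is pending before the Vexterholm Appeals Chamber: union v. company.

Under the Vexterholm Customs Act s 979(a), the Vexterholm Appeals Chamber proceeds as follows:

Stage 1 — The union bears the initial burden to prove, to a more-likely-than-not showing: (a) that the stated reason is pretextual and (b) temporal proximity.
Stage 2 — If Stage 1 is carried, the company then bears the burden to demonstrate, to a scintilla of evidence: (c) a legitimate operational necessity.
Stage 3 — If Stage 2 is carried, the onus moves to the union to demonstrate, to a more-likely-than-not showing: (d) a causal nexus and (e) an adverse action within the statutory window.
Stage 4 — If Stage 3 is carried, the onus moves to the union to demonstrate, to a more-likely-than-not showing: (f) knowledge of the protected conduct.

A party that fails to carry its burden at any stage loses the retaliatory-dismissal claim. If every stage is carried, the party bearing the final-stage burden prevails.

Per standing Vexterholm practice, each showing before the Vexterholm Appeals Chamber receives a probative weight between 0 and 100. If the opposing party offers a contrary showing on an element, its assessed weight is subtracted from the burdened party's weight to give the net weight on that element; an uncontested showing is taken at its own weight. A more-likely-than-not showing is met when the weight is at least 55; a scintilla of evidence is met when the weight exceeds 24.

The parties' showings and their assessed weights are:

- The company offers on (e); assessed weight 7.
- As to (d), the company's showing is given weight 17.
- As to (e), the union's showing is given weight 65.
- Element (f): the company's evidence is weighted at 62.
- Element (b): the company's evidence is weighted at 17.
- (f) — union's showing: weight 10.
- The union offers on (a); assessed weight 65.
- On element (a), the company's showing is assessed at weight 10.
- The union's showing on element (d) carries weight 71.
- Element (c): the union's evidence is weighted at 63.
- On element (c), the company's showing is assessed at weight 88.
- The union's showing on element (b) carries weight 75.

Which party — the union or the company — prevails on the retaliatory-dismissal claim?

company

Stage 1 — burden on union; standard: a more-likely-than-not showing (weight is at least 55).
    (a): 65 − 10 = 55 ≥ 55 [met]
    (b): 75 − 17 = 58 ≥ 55 [met]
  All elements met. The burden passes to the company.
Stage 2 — burden on company; standard: a scintilla of evidence (weight exceeds 24).
    (c): 88 − 63 = 25 > 24 [met]
  All elements met. The burden passes to the union.
Stage 3 — burden on union; standard: a more-likely-than-not showing (weight is at least 55).
    (d): 71 − 17 = 54 < 55 [not met]
    (e): 65 − 7 = 58 ≥ 55 [met]
  Not every element is met, so the union fails to carry Stage 3.
The analysis ends at Stage 3; the company prevails.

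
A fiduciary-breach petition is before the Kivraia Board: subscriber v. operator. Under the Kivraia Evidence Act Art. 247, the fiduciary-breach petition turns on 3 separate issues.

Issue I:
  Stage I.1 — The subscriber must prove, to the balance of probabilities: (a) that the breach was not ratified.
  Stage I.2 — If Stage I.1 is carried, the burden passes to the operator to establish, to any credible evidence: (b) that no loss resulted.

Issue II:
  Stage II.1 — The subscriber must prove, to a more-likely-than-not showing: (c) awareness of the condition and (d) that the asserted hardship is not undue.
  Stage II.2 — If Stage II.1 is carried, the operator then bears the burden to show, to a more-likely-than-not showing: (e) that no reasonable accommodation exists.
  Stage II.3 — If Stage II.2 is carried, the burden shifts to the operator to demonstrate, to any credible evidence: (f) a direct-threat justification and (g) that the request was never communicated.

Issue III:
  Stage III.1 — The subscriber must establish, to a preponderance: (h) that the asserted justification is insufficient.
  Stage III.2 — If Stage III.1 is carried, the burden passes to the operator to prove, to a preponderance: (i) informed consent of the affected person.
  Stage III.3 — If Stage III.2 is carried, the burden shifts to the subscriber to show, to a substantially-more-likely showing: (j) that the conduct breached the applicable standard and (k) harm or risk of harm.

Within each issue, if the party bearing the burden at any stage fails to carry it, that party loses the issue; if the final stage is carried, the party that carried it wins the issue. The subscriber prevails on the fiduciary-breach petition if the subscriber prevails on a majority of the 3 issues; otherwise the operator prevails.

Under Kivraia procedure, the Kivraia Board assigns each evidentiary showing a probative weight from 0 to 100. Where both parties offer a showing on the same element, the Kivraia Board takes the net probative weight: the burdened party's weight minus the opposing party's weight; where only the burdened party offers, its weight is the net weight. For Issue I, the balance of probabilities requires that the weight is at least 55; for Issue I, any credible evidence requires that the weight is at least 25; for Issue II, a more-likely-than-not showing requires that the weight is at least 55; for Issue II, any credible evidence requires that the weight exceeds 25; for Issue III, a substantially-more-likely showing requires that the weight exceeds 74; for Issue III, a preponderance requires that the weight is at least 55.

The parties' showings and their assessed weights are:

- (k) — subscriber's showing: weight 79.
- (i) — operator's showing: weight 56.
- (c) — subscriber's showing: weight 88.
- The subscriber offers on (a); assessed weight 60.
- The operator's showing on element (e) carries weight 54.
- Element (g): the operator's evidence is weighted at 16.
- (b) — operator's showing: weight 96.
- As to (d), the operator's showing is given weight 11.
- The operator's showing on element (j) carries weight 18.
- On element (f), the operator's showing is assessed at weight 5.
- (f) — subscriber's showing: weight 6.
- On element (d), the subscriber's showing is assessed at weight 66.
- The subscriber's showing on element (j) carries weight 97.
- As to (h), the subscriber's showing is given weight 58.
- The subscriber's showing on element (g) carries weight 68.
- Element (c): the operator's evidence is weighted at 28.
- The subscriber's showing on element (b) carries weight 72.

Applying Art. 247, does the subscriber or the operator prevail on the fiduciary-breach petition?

subscriber

— Issue I —
Stage I.1 — burden on subscriber; standard: the balance of probabilities (weight is at least 55).
    (a): 60 ≥ 55 [met]
  The subscriber carries Stage I.1; the operator now bears the burden.
Stage I.2 — burden on operator; standard: any credible evidence (weight is at least 25).
    (b): 96 − 72 = 24 < 25 [not met]
  The operator does not carry Stage I.2.
So the subscriber prevails on this issue.
— Issue II —
Stage II.1 (subscriber, a more-likely-than-not showing, weight is at least 55): (c) net 88−28=60 ≥ 55 — meets; (d) net 66−11=55 ≥ 55 — meets.
  Stage II.1 is satisfied; the onus moves to the operator.
Stage II.2 (operator, a more-likely-than-not showing, weight is at least 55): (e) 54 < 55 — fails.
  The operator does not carry Stage II.2.
The subscriber prevails on this issue.
— Issue III —
Stage III.1 — burden on subscriber; standard: a preponderance (weight is at least 55).
    (h): 58 ≥ 55 [met]
  Stage III.1 carried; the burden shifts to the operator.
Stage III.2 — burden on operator; standard: a preponderance (weight is at least 55).
    (i): 56 ≥ 55 [met]
  Stage III.2 carried; the burden shifts to the subscriber.
Stage III.3 — burden on subscriber; standard: a substantially-more-likely showing (weight exceeds 74).
    (j): 97 − 18 = 79 > 74 [met]
    (k): 79 > 74 [met]
  The subscriber carries the last stage.
All stages carried — the subscriber prevails on this issue.
Per-issue: Issue I → subscriber; Issue II → subscriber; Issue III → subscriber. The subscriber must prevail on a majority of issues; overall, the subscriber prevails.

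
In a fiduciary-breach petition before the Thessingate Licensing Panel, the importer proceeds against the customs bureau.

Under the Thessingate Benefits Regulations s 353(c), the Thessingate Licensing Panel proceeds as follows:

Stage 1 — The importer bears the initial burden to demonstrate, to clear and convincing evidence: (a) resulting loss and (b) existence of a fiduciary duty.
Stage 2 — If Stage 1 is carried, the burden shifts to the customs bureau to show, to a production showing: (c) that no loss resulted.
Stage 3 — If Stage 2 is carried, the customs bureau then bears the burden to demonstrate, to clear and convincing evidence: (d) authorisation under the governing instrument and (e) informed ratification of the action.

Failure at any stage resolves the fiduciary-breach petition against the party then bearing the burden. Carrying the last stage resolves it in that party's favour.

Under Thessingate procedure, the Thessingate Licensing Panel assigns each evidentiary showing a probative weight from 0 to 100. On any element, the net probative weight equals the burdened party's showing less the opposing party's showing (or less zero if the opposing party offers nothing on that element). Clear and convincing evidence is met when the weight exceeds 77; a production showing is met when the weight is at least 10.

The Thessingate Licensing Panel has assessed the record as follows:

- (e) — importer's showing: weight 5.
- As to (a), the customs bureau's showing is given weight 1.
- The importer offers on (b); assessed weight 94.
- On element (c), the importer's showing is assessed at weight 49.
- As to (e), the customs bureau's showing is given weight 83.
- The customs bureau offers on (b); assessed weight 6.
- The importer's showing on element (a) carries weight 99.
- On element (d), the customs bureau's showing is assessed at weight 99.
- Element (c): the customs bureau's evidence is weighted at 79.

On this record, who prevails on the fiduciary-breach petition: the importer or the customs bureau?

customs bureau

Stage 1 (importer, clear and convincing evidence, weight exceeds 77): (a) net 99−1=98 > 77 — meets; (b) net 94−6=88 > 77 — meets.
  The importer carries Stage 1; the customs bureau now bears the burden.
Stage 2 (customs bureau, a production showing, weight is at least 10): (c) net 79−49=30 ≥ 10 — meets.
  All elements met. The customs bureau retains the burden for Stage 3.
Stage 3 (customs bureau, clear and convincing evidence, weight exceeds 77): (d) 99 > 77 — meets; (e) net 83−5=78 > 77 — meets.
  Stage 3 carried; the final stage is satisfied.
All stages carried — the customs bureau prevails.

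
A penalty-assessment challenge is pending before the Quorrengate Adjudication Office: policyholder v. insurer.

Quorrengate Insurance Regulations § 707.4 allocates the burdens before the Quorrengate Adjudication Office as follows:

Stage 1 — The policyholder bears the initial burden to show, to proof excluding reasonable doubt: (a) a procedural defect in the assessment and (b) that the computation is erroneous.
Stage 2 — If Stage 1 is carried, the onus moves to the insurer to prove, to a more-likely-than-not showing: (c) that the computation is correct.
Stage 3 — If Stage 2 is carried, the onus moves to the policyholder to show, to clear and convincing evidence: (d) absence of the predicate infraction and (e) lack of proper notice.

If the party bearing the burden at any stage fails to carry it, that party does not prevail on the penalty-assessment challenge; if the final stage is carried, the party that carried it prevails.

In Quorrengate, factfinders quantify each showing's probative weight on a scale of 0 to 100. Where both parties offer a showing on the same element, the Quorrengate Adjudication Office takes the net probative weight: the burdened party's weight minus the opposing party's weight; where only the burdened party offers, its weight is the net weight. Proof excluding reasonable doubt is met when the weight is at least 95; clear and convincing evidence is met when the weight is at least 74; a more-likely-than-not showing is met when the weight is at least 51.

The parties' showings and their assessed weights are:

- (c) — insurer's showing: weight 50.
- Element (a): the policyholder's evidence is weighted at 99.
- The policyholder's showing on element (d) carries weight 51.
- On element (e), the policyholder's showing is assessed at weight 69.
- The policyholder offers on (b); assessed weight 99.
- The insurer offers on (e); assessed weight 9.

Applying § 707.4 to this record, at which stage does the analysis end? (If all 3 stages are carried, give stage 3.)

Stage 1 — burden on policyholder; standard: proof excluding reasonable doubt (weight is at least 95).
    (a): 99 ≥ 95 [met]
    (b): 99 ≥ 95 [met]
  Stage 1 carried; the burden shifts to the insurer.
Stage 2 — burden on insurer; standard: a more-likely-than-not showing (weight is at least 51).
    (c): 50 < 51 [not met]
  Not every element is met, so the insurer fails to carry Stage 2.
The analysis ends at Stage 2; the policyholder prevails.

stage 2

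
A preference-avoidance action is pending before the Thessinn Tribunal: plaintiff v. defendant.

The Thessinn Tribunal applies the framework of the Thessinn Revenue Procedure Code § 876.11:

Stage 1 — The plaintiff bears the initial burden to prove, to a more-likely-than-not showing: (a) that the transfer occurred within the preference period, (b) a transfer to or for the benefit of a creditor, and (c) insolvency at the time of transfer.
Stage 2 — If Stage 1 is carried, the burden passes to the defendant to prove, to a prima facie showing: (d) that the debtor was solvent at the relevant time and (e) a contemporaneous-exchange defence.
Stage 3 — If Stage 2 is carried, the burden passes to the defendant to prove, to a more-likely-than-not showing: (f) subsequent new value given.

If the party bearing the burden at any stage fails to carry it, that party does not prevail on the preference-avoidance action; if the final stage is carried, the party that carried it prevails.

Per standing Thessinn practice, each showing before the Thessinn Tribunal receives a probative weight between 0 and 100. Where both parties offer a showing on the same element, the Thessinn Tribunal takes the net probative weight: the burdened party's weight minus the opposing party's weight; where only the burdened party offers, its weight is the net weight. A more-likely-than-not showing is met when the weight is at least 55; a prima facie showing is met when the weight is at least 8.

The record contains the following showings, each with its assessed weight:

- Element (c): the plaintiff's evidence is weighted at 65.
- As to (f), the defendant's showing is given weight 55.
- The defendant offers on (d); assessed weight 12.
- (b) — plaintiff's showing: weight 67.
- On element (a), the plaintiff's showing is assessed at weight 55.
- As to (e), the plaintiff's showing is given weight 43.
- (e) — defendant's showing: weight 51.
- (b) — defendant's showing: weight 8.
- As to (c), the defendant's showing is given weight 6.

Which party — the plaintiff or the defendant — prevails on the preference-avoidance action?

defendant

Stage 1 — burden on plaintiff; standard: a more-likely-than-not showing (weight is at least 55).
    (a): 55 ≥ 55 [met]
    (b): 67 − 8 = 59 ≥ 55 [met]
    (c): 65 − 6 = 59 ≥ 55 [met]
  The plaintiff carries Stage 1; the defendant now bears the burden.
Stage 2 — burden on defendant; standard: a prima facie showing (weight is at least 8).
    (d): 12 ≥ 8 [met]
    (e): 51 − 43 = 8 ≥ 8 [met]
  Stage 2 is satisfied; the defendant continues to bear the burden.
Stage 3 — burden on defendant; standard: a more-likely-than-not showing (weight is at least 55).
    (f): 55 ≥ 55 [met]
  All elements met at the final stage.
Every stage carried; the defendant prevails.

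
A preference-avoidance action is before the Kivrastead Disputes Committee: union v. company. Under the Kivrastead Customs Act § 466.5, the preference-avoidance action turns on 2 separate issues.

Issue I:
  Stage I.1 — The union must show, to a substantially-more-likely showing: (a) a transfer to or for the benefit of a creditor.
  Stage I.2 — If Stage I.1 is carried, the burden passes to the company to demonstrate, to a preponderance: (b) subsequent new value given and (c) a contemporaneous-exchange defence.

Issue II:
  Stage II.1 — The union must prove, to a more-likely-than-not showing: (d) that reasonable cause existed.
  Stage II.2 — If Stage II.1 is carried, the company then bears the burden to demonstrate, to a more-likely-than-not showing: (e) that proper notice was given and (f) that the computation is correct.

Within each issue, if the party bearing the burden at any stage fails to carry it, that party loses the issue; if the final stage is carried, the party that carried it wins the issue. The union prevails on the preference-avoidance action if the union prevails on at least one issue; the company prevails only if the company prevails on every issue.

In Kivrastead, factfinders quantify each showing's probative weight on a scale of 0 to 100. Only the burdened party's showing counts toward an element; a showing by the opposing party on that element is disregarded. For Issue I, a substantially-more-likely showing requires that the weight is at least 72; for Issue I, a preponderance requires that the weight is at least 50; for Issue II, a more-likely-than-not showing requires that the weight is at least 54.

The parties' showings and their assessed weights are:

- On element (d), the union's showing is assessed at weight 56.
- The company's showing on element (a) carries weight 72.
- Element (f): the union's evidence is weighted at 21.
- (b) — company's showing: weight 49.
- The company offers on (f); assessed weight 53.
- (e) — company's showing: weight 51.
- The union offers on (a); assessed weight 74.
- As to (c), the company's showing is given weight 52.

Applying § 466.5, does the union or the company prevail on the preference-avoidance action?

— Issue I —
Stage I.1 (union, a substantially-more-likely showing, weight is at least 72): (a) 74 (company's 72 disregarded) ≥ 72 — meets.
  All elements met. The burden passes to the company.
Stage I.2 (company, a preponderance, weight is at least 50): (b) 49 < 50 — fails; (c) 52 ≥ 50 — meets.
  The company does not carry Stage I.2.
The analysis ends at Stage I.2; the union prevails on this issue.
— Issue II —
At Stage II.1 the union must meet a more-likely-than-not showing (weight is at least 54): on (d) the weight is 56, which does reach 54, so (d) meets the standard.
  The union carries Stage II.1; the company now bears the burden.
At Stage II.2 the company must meet a more-likely-than-not showing (weight is at least 54): on (e) the weight is 51, which does not reach 54, so (e) does not meet the standard; on (f) the weight is 53 (the union's 21 is given no effect), which does not reach 54, so (f) does not meet the standard.
  Not every element is met, so the company fails to carry Stage II.2.
The analysis ends at Stage II.2; the union prevails on this issue.
Per-issue: Issue I → union; Issue II → union. The union must prevail on at least one issue; overall, the union prevails.

union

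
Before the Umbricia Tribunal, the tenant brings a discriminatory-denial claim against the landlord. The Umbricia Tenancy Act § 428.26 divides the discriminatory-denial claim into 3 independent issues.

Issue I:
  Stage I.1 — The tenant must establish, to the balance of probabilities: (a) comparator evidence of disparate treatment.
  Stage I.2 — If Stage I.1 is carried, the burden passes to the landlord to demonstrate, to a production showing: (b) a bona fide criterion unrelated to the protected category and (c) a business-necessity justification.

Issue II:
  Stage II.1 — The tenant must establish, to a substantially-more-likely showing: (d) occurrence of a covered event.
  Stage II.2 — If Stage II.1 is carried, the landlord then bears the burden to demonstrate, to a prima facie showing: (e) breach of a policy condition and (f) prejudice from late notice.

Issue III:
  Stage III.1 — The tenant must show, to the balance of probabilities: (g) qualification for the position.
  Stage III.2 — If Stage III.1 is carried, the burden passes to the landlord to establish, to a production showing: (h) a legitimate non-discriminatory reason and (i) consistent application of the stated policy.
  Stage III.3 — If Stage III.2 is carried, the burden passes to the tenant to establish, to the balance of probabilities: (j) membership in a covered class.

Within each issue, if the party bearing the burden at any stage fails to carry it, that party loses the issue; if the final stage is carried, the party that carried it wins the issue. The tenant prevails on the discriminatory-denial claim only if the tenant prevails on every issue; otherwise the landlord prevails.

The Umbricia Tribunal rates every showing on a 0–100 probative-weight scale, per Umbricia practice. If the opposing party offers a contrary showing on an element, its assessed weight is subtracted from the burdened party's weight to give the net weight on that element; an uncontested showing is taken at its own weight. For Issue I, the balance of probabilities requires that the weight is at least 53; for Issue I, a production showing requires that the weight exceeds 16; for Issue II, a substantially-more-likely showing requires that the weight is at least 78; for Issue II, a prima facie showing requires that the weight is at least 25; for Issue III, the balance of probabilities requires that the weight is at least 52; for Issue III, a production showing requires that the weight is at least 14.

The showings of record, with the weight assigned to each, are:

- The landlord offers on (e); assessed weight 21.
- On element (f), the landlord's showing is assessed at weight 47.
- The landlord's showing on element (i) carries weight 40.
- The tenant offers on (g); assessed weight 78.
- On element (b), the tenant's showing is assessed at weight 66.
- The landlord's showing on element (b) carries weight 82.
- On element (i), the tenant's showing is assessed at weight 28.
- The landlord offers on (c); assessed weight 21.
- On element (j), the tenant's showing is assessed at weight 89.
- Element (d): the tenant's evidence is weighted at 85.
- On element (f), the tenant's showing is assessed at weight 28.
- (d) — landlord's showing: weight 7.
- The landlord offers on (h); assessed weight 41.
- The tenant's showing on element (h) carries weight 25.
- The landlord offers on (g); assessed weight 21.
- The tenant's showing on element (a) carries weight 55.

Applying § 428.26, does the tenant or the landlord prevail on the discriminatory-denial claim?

tenant

— Issue I —
At Stage I.1 the tenant must meet the balance of probabilities (weight is at least 53): on (a) the weight is 55, which does reach 53, so (a) meets the standard.
  Stage I.1 carried; the burden shifts to the landlord.
At Stage I.2 the landlord must meet a production showing (weight exceeds 16): on (b) the weight is 82 less the opposing 66 gives net 16, which does not exceed 16, so (b) does not meet the standard; on (c) the weight is 21, > 16, so (c) meets the standard.
  The landlord does not carry Stage I.2.
So the tenant prevails on this issue.
— Issue II —
At Stage II.1 the tenant must meet a substantially-more-likely showing (weight is at least 78): on (d) the weight is 85 less the opposing 7 gives net 78, which does reach 78, so (d) meets the standard.
  All elements met. The burden passes to the landlord.
At Stage II.2 the landlord must meet a prima facie showing (weight is at least 25): on (e) the weight is 21, which does not reach 25, so (e) does not meet the standard; on (f) the weight is 47 less the opposing 28 gives net 19, which does not reach 25, so (f) does not meet the standard.
  Not every element is met, so the landlord fails to carry Stage II.2.
The tenant prevails on this issue.
— Issue III —
At Stage III.1 the tenant must meet the balance of probabilities (weight is at least 52): on (g) the weight is 78 less the opposing 21 gives net 57, ≥ 52, so (g) meets the standard.
  All elements met. The burden passes to the landlord.
At Stage III.2 the landlord must meet a production showing (weight is at least 14): on (h) the weight is 41 less the opposing 25 gives net 16, which does reach 14, so (h) meets the standard; on (i) the weight is 40 less the opposing 28 gives net 12, < 14, so (i) does not meet the standard.
  Not every element is met, so the landlord fails to carry Stage III.2.
The tenant prevails on this issue.
Per-issue: Issue I → tenant; Issue II → tenant; Issue III → tenant. The tenant must prevail on every issue; overall, the tenant prevails.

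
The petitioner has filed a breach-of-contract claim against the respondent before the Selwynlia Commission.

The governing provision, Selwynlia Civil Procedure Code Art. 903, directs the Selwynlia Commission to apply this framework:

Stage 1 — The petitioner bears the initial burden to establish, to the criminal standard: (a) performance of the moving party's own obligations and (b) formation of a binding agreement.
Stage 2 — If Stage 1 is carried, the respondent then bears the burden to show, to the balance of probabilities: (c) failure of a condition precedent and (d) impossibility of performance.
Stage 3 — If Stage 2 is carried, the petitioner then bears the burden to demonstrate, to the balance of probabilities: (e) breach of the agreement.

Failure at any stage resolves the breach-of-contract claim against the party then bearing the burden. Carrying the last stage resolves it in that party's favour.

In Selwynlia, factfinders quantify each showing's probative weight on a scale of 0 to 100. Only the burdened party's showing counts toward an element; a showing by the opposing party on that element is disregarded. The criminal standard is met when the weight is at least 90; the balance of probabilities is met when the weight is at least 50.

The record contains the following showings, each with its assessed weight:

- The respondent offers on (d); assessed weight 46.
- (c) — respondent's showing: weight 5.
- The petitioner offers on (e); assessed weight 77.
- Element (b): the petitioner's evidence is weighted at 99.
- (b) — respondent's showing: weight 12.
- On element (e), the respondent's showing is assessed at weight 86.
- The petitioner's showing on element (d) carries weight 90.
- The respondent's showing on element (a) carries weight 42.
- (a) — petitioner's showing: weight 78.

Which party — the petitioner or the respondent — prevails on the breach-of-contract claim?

Stage 1 (petitioner, the criminal standard, weight is at least 90): (a) 78 (respondent's 42 disregarded) < 90 — fails; (b) 99 (respondent's 12 disregarded) ≥ 90 — meets.
  Not every element is met, so the petitioner fails to carry Stage 1.
The respondent prevails.

respondent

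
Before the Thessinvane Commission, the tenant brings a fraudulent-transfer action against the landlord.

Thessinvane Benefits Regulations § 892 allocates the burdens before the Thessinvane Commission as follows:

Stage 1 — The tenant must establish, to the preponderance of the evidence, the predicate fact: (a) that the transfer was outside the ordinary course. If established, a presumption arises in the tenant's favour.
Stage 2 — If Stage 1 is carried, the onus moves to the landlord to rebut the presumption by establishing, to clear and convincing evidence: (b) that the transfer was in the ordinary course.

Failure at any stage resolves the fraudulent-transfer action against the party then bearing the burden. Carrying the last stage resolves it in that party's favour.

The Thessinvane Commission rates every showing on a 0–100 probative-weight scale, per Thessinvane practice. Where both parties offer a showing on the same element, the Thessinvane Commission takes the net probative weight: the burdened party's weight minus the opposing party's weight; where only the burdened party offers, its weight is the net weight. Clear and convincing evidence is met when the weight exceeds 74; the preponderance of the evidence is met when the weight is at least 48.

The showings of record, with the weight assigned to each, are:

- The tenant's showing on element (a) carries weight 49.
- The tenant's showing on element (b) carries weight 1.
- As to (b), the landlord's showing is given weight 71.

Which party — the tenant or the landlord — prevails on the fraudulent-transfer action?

tenant

At Stage 1 the tenant must meet the preponderance of the evidence (weight is at least 48): on (a) the weight is 49, ≥ 48, so (a) meets the standard.
  The tenant carries Stage 1; the landlord now bears the burden.
At Stage 2 the landlord must meet clear and convincing evidence (weight exceeds 74): on (b) the weight is 71 less the opposing 1 gives net 70, which does not exceed 74, so (b) does not meet the standard.
  The landlord does not carry Stage 2.
So the tenant prevails.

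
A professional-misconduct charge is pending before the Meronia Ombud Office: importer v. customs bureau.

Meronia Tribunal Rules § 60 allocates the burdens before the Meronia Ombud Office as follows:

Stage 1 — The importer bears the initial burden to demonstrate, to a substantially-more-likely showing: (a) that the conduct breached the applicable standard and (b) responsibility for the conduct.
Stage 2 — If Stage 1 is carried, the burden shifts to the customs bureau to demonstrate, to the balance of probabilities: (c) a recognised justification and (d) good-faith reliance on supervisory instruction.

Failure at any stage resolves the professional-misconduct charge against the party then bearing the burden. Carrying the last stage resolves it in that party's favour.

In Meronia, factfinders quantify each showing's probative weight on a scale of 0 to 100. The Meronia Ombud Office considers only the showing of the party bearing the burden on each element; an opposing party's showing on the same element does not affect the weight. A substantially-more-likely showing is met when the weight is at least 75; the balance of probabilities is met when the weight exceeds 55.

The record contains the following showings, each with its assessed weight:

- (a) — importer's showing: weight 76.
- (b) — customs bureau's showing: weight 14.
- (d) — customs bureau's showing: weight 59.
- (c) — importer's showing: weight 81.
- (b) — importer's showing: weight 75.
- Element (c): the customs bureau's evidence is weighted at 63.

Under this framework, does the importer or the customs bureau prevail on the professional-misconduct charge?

customs bureau

Stage 1 — burden on importer; standard: a substantially-more-likely showing (weight is at least 75).
    (a): 76 ≥ 75 [met]
    (b): 75 (customs bureau's 14 disregarded) ≥ 75 [met]
  All elements met. The burden passes to the customs bureau.
Stage 2 — burden on customs bureau; standard: the balance of probabilities (weight exceeds 55).
    (c): 63 (importer's 81 disregarded) > 55 [met]
    (d): 59 > 55 [met]
  Stage 2 carried; the final stage is satisfied.
Every stage carried; the customs bureau prevails.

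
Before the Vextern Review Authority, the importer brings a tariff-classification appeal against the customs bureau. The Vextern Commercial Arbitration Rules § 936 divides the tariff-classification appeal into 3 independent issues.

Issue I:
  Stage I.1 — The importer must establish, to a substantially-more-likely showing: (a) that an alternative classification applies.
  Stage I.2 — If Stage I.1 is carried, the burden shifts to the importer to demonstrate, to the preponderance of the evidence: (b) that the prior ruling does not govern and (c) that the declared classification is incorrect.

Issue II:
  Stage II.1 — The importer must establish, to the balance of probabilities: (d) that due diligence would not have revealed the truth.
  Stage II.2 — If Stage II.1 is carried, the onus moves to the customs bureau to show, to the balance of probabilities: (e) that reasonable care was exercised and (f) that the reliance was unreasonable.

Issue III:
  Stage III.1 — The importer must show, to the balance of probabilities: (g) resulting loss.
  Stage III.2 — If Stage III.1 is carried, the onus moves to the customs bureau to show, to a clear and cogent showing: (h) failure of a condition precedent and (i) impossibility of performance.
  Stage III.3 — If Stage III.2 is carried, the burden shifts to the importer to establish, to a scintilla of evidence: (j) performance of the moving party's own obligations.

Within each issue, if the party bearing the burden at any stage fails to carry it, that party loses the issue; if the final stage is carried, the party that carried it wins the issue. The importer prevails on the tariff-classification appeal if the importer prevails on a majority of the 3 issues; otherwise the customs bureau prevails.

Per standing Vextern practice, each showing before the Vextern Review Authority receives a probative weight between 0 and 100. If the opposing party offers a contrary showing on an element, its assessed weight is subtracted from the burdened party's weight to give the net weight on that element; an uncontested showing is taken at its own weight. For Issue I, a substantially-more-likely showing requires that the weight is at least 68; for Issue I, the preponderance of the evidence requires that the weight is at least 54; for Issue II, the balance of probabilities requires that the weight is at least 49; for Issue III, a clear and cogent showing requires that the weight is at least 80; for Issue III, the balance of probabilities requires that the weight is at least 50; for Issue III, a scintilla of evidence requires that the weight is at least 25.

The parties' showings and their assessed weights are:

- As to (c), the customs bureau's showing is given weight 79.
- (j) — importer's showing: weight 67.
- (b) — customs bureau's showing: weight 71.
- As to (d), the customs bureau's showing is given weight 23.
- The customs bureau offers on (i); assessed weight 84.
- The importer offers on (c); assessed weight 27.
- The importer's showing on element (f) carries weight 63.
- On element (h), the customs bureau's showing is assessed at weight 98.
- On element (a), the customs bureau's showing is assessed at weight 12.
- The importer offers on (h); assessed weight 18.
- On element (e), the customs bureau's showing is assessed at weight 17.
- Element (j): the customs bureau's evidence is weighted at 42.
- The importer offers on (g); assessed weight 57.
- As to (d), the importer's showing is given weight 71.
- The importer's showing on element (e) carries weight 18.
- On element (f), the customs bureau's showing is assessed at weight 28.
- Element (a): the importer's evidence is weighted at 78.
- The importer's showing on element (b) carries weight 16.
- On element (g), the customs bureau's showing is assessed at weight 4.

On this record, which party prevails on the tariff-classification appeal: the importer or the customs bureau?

— Issue I —
Stage I.1 — burden on importer; standard: a substantially-more-likely showing (weight is at least 68).
    (a): 78 − 12 = 66 < 68 [not met]
  The importer does not carry Stage I.1.
The analysis ends at Stage I.1; the customs bureau prevails on this issue.
— Issue II —
At Stage II.1 the importer must meet the balance of probabilities (weight is at least 49): on (d) the weight is 71 less the opposing 23 gives net 48, which does not reach 49, so (d) does not meet the standard.
  The importer does not carry Stage II.1.
The customs bureau prevails on this issue.
— Issue III —
Stage III.1 (importer, the balance of probabilities, weight is at least 50): (g) net 57−4=53 ≥ 50 — meets.
  Stage III.1 is satisfied; the onus moves to the customs bureau.
Stage III.2 (customs bureau, a clear and cogent showing, weight is at least 80): (h) net 98−18=80 ≥ 80 — meets; (i) 84 ≥ 80 — meets.
  Stage III.2 carried; the burden shifts to the importer.
Stage III.3 (importer, a scintilla of evidence, weight is at least 25): (j) net 67−42=25 ≥ 25 — meets.
  All elements met at the final stage.
With every stage satisfied, the importer prevails on this issue.
Per-issue: Issue I → customs bureau; Issue II → customs bureau; Issue III → importer. The importer must prevail on a majority of issues; overall, the customs bureau prevails.

customs bureau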